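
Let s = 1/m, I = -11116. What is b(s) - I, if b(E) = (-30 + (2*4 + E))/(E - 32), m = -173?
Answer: 61553099/5537 ≈ 11117.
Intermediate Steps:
s = -1/173 (s = 1/(-173) = -1/173 ≈ -0.0057803)
b(E) = (-22 + E)/(-32 + E) (b(E) = (-30 + (8 + E))/(-32 + E) = (-22 + E)/(-32 + E))
b(s) - I = (-22 - 1/173)/(-32 - 1/173) - 1*(-11116) = -3807/173/(-5537/173) + 11116 = -173/5537*(-3807/173) + 11116 = 3807/5537 + 11116 = 61553099/5537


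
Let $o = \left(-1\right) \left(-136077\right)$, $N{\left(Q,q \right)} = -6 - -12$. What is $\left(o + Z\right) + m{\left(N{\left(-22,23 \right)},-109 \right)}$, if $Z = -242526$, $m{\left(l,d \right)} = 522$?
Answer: $-105927$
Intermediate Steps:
$N{\left(Q,q \right)} = 6$ ($N{\left(Q,q \right)} = -6 + 12 = 6$)
$o = 136077$
$\left(o + Z\right) + m{\left(N{\left(-22,23 \right)},-109 \right)} = \left(136077 - 242526\right) + 522 = -106449 + 522 = -105927$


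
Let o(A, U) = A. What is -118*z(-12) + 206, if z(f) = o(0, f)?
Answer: 206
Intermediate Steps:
z(f) = 0
-118*z(-12) + 206 = -118*0 + 206 = 0 + 206 = 206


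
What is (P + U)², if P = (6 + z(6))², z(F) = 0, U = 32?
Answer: 4624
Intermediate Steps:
P = 36 (P = (6 + 0)² = 6² = 36)
(P + U)² = (36 + 32)² = 68² = 4624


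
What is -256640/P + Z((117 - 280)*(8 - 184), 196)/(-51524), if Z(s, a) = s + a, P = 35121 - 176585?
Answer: 285533537/227774723 ≈ 1.2536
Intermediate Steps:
P = -141464
Z(s, a) = a + s
-256640/P + Z((117 - 280)*(8 - 184), 196)/(-51524) = -256640/(-141464) + (196 + (117 - 280)*(8 - 184))/(-51524) = -256640*(-1/141464) + (196 - 163*(-176))*(-1/51524) = 32080/17683 + (196 + 28688)*(-1/51524) = 32080/17683 + 28884*(-1/51524) = 32080/17683 - 7221/12881 = 285533537/227774723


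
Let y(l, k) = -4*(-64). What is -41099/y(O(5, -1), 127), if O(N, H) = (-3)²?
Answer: -41099/256 ≈ -160.54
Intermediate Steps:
O(N, H) = 9
y(l, k) = 256
-41099/y(O(5, -1), 127) = -41099/256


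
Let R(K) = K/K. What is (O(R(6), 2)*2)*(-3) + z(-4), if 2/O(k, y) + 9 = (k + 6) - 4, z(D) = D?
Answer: -2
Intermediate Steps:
R(K) = 1
O(k, y) = 2/(-7 + k) (O(k, y) = 2/(-9 + ((k + 6) - 4)) = 2/(-9 + ((6 + k) - 4)) = 2/(-9 + (2 + k)) = 2/(-7 + k))
(O(R(6), 2)*2)*(-3) + z(-4) = ((2/(-7 + 1))*2)*(-3) - 4 = ((2/(-6))*2)*(-3) - 4 = ((2*(-⅙))*2)*(-3) - 4 = -⅓*2*(-3) - 4 = -⅔*(-3) - 4 = 2 - 4 = -2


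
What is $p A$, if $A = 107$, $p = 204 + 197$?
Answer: $42907$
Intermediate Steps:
$p = 401$
$p A = 401 \cdot 107 = 42907$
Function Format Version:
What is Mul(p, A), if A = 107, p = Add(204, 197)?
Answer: 42907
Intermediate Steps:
p = 401
Mul(p, A) = Mul(401, 107) = 42907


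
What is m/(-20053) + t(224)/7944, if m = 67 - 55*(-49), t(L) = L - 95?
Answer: -6451497/53100344 ≈ -0.12150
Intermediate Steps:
t(L) = -95 + L
m = 2762 (m = 67 + 2695 = 2762)
m/(-20053) + t(224)/7944 = 2762/(-20053) + (-95 + 224)/7944 = 2762*(-1/20053) + 129*(1/7944) = -2762/20053 + 43/2648 = -6451497/53100344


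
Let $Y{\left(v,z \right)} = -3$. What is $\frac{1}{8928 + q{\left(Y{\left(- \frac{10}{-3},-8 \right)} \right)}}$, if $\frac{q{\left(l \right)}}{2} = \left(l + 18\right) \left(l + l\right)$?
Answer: $\frac{1}{8748} \approx 0.00011431$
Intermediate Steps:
$q{\left(l \right)} = 4 l \left(18 + l\right)$ ($q{\left(l \right)} = 2 \left(l + 18\right) \left(l + l\right) = 2 \left(18 + l\right) 2 l = 2 \cdot 2 l \left(18 + l\right) = 4 l \left(18 + l\right)$)
$\frac{1}{8928 + q{\left(Y{\left(- \frac{10}{-3},-8 \right)} \right)}} = \frac{1}{8928 + 4 \left(-3\right) \left(18 - 3\right)} = \frac{1}{8928 + 4 \left(-3\right) 15} = \frac{1}{8928 - 180} = \frac{1}{8748}$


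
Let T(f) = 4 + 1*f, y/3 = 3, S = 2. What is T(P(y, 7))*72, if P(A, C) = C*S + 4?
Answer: 1584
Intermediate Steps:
y = 9 (y = 3*3 = 9)
P(A, C) = 4 + 2*C (P(A, C) = C*2 + 4 = 2*C + 4 = 4 + 2*C)
T(f) = 4 + f
T(P(y, 7))*72 = (4 + (4 + 2*7))*72 = (4 + (4 + 14))*72 = (4 + 18)*72 = 22*72 = 1584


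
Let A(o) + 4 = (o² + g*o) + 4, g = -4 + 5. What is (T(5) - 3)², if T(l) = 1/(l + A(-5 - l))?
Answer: 80656/9025 ≈ 8.9370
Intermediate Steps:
g = 1
A(o) = o + o² (A(o) = -4 + ((o² + 1*o) + 4) = -4 + ((o² + o) + 4) = -4 + ((o + o²) + 4) = -4 + (4 + o + o²) = o + o²)
T(l) = 1/(l + (-5 - l)*(-4 - l)) (T(l) = 1/(l + (-5 - l)*(1 + (-5 - l))) = 1/(l + (-5 - l)*(-4 - l)))
(T(5) - 3)² = (1/(5 + (4 + 5)*(5 + 5)) - 3)² = (1/(5 + 9*10) - 3)² = (1/(5 + 90) - 3)² = (1/95 - 3)² = (-284/95)² = 80656/9025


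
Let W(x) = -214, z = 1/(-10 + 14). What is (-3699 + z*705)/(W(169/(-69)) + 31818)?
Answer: -14091/126416 ≈ -0.11147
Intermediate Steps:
z = ¼ (z = 1/4 = ¼ ≈ 0.25000)
(-3699 + z*705)/(W(169/(-69)) + 31818) = (-3699 + (¼)*705)/(-214 + 31818) = (-3699 + 705/4)/31604 = -14091/4*1/31604 = -14091/126416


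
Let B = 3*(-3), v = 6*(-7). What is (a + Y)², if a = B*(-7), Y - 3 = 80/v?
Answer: 1811716/441 ≈ 4108.2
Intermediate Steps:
v = -42
B = -9
Y = 23/21 (Y = 3 + 80/(-42) = 3 + 80*(-1/42) = 3 - 40/21 = 23/21 ≈ 1.0952)
a = 63 (a = -9*(-7) = 63)
(a + Y)² = (63 + 23/21)² = (1346/21)² = 1811716/441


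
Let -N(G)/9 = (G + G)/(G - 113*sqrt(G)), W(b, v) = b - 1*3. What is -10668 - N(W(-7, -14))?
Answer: 12*(-100457*sqrt(10) + 8875*I)/(-10*I + 113*sqrt(10)) ≈ -10668.0 - 0.50333*I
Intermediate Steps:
W(b, v) = -3 + b (W(b, v) = b - 3 = -3 + b)
N(G) = -18*G/(G - 113*sqrt(G)) (N(G) = -9*(G + G)/(G - 113*sqrt(G)) = -9*2*G/(G - 113*sqrt(G)) = -18*G/(G - 113*sqrt(G)))
-10668 - N(W(-7, -14)) = -10668 - 18*(-3 - 7)/(-(-3 - 7) + 113*sqrt(-3 - 7)) = -10668 - 18*(-10)/(-1*(-10) + 113*sqrt(-10)) = -10668 - 18*(-10)/(10 + 113*(I*sqrt(10))) = -10668 - 18*(-10)/(10 + 113*I*sqrt(10)) = -10668 - (-180)/(10 + 113*I*sqrt(10)) = -10668 + 180/(10 + 113*I*sqrt(10))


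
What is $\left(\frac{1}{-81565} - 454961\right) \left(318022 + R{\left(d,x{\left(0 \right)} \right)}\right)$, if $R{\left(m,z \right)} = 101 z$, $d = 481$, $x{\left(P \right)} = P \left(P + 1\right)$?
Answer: $- \frac{11801444676855252}{81565} \approx -1.4469 \cdot 10^{11}$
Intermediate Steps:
$x{\left(P \right)} = P \left(1 + P\right)$
$\left(\frac{1}{-81565} - 454961\right) \left(318022 + R{\left(d,x{\left(0 \right)} \right)}\right) = \left(\frac{1}{-81565} - 454961\right) \left(318022 + 101 \cdot 0 \left(1 + 0\right)\right) = \left(- \frac{1}{81565} - 454961\right) \left(318022 + 101 \cdot 0 \cdot 1\right) = - \frac{37108893966 \left(318022 + 101 \cdot 0\right)}{81565} = - \frac{37108893966 \left(318022 + 0\right)}{81565} = \left(- \frac{37108893966}{81565}\right) 318022 = - \frac{11801444676855252}{81565}$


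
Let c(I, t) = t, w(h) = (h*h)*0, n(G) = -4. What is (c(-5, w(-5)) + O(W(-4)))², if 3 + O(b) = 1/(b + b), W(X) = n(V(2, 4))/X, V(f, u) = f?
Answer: 25/4 ≈ 6.2500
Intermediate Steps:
w(h) = 0 (w(h) = h²*0 = 0)
W(X) = -4/X
O(b) = -3 + 1/(2*b) (O(b) = -3 + 1/(b + b) = -3 + 1/(2*b))
(c(-5, w(-5)) + O(W(-4)))² = (0 + (-3 + 1/(2*((-4/(-4))))))² = (0 + (-3 + 1/(2*((-4*(-¼))))))² = (0 + (-3 + (½)/1))² = (0 + (-3 + (½)*1))² = (0 + (-3 + ½))² = (0 - 5/2)² = (-5/2)² = 25/4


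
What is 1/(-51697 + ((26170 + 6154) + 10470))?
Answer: -1/8903 ≈ -0.00011232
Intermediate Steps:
1/(-51697 + ((26170 + 6154) + 10470)) = 1/(-51697 + (32324 + 10470)) = 1/(-51697 + 42794) = 1/(-8903) = -1/8903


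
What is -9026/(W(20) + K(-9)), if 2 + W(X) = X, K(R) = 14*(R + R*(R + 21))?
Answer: 4513/810 ≈ 5.5716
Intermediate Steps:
K(R) = 14*R + 14*R*(21 + R) (K(R) = 14*(R + R*(21 + R)) = 14*R + 14*R*(21 + R))
W(X) = -2 + X
-9026/(W(20) + K(-9)) = -9026/((-2 + 20) + 14*(-9)*(22 - 9)) = -9026/(18 + 14*(-9)*13) = -9026/(18 - 1638) = -9026/(-1620) = -1/1620*(-9026) = 4513/810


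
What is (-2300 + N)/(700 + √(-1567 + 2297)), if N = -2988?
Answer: -370160/48927 + 2644*√730/244635 ≈ -7.2735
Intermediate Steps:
(-2300 + N)/(700 + √(-1567 + 2297)) = (-2300 - 2988)/(700 + √(-1567 + 2297)) = -5288/(700 + √730)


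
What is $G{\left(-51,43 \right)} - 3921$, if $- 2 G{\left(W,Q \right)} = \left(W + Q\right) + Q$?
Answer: $- \frac{7877}{2} \approx -3938.5$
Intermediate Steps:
$G{\left(W,Q \right)} = - Q - \frac{W}{2}$ ($G{\left(W,Q \right)} = - \frac{\left(W + Q\right) + Q}{2} = - \frac{\left(Q + W\right) + Q}{2} = - \frac{W + 2 Q}{2} = - Q - \frac{W}{2}$)
$G{\left(-51,43 \right)} - 3921 = \left(\left(-1\right) 43 - - \frac{51}{2}\right) - 3921 = \left(-43 + \frac{51}{2}\right) - 3921 = - \frac{35}{2} - 3921 = - \frac{7877}{2}$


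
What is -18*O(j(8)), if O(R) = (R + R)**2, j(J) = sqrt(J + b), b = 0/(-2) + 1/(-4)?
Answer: -558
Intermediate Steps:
b = -1/4 (b = 0*(-1/2) + 1*(-1/4) = 0 - 1/4 = -1/4 ≈ -0.25000)
j(J) = sqrt(-1/4 + J) (j(J) = sqrt(J - 1/4) = sqrt(-1/4 + J))
O(R) = 4*R**2 (O(R) = (2*R)**2 = 4*R**2)
-18*O(j(8)) = -72*(sqrt(-1 + 4*8)/2)**2 = -72*(sqrt(-1 + 32)/2)**2 = -72*(sqrt(31)/2)**2 = -72*31/4 = -18*31 = -558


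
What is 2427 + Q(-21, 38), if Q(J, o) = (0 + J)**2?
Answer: 2868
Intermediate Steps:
Q(J, o) = J**2
2427 + Q(-21, 38) = 2427 + (-21)**2 = 2427 + 441 = 2868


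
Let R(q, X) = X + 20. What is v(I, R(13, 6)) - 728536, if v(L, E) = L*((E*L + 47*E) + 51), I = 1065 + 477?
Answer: 63056294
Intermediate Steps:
I = 1542
R(q, X) = 20 + X
v(L, E) = L*(51 + 47*E + E*L) (v(L, E) = L*((47*E + E*L) + 51) = L*(51 + 47*E + E*L))
v(I, R(13, 6)) - 728536 = 1542*(51 + 47*(20 + 6) + (20 + 6)*1542) - 728536 = 1542*(51 + 47*26 + 26*1542) - 728536 = 1542*(51 + 1222 + 40092) - 728536 = 1542*41365 - 728536 = 63784830 - 728536 = 63056294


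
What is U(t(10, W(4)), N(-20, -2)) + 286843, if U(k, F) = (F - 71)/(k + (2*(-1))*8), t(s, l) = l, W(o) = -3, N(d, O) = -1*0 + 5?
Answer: 5450083/19 ≈ 2.8685e+5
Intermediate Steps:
N(d, O) = 5 (N(d, O) = 0 + 5 = 5)
U(k, F) = (-71 + F)/(-16 + k) (U(k, F) = (-71 + F)/(k - 2*8) = (-71 + F)/(k - 16) = (-71 + F)/(-16 + k))
U(t(10, W(4)), N(-20, -2)) + 286843 = (-71 + 5)/(-16 - 3) + 286843 = -66/(-19) + 286843 = -1/19*(-66) + 286843 = 66/19 + 286843 = 5450083/19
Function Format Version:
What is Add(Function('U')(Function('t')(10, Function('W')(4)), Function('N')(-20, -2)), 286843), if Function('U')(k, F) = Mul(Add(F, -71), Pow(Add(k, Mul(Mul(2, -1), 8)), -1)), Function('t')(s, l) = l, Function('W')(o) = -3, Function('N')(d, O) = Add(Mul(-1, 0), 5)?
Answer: Rational(5450083, 19) ≈ 2.8685e+5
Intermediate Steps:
Function('N')(d, O) = 5 (Function('N')(d, O) = Add(0, 5) = 5)
Function('U')(k, F) = Mul(Pow(Add(-16, k), -1), Add(-71, F)) (Function('U')(k, F) = Mul(Add(-71, F), Pow(Add(k, Mul(-2, 8)), -1)) = Mul(Add(-71, F), Pow(Add(k, -16), -1)) = Mul(Add(-71, F), Pow(Add(-16, k), -1)) = Mul(Pow(Add(-16, k), -1), Add(-71, F)))
Add(Function('U')(Function('t')(10, Function('W')(4)), Function('N')(-20, -2)), 286843) = Add(Mul(Pow(Add(-16, -3), -1), Add(-71, 5)), 286843) = Add(Mul(Pow(-19, -1), -66), 286843) = Add(Mul(Rational(-1, 19), -66), 286843) = Add(Rational(66, 19), 286843) = Rational(5450083, 19)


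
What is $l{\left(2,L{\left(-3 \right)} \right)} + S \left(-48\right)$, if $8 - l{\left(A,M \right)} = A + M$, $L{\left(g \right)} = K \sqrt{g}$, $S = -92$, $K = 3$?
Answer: $4422 - 3 i \sqrt{3} \approx 4422.0 - 5.1962 i$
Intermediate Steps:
$L{\left(g \right)} = 3 \sqrt{g}$
$l{\left(A,M \right)} = 8 - A - M$ ($l{\left(A,M \right)} = 8 - \left(A + M\right) = 8 - A - M$)
$l{\left(2,L{\left(-3 \right)} \right)} + S \left(-48\right) = \left(8 - 2 - 3 \sqrt{-3}\right) - -4416 = \left(8 - 2 - 3 i \sqrt{3}\right) + 4416 = \left(6 - 3 i \sqrt{3}\right) + 4416 = 4422 - 3 i \sqrt{3}$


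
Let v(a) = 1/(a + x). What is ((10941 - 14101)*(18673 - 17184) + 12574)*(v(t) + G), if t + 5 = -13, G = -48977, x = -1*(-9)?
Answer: 689499672268/3 ≈ 2.2983e+11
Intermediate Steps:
x = 9
t = -18 (t = -5 - 13 = -18)
v(a) = 1/(9 + a) (v(a) = 1/(a + 9) = 1/(9 + a))
((10941 - 14101)*(18673 - 17184) + 12574)*(v(t) + G) = ((10941 - 14101)*(18673 - 17184) + 12574)*(1/(9 - 18) - 48977) = (-3160*1489 + 12574)*(1/(-9) - 48977) = (-4705240 + 12574)*(-⅑ - 48977) = -4692666*(-440794/9) = 689499672268/3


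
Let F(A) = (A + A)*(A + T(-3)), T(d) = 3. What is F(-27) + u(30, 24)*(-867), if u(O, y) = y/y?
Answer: 429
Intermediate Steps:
F(A) = 2*A*(3 + A) (F(A) = (A + A)*(A + 3) = (2*A)*(3 + A) = 2*A*(3 + A))
u(O, y) = 1
F(-27) + u(30, 24)*(-867) = 2*(-27)*(3 - 27) + 1*(-867) = 2*(-27)*(-24) - 867 = 1296 - 867 = 429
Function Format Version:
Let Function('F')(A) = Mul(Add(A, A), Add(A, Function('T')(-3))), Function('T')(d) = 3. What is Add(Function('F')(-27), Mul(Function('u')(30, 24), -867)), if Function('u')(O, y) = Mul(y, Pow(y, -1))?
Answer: 429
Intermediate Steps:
Function('F')(A) = Mul(2, A, Add(3, A)) (Function('F')(A) = Mul(Add(A, A), Add(A, 3)) = Mul(Mul(2, A), Add(3, A)) = Mul(2, A, Add(3, A)))
Function('u')(O, y) = 1
Add(Function('F')(-27), Mul(Function('u')(30, 24), -867)) = Add(Mul(2, -27, Add(3, -27)), Mul(1, -867)) = Add(Mul(2, -27, -24), -867) = Add(1296, -867) = 429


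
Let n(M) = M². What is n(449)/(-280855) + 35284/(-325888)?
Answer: -18902258627/22881818560 ≈ -0.82608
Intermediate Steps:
n(449)/(-280855) + 35284/(-325888) = 449²/(-280855) + 35284/(-325888) = 201601*(-1/280855) + 35284*(-1/325888) = -201601/280855 - 8821/81472 = -18902258627/22881818560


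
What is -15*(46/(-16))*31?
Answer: 10695/8 ≈ 1336.9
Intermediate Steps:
-15*(46/(-16))*31 = -15*(46*(-1/16))*31 = -15*(-23/8)*31 = -(-345)*31/8 = -1*(-10695/8) = 10695/8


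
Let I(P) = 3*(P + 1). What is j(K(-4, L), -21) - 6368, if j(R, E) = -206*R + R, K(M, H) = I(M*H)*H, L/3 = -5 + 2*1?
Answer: 198427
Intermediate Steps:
L = -9 (L = 3*(-5 + 2*1) = 3*(-5 + 2) = 3*(-3) = -9)
I(P) = 3 + 3*P (I(P) = 3*(1 + P) = 3 + 3*P)
K(M, H) = H*(3 + 3*H*M) (K(M, H) = (3 + 3*(M*H))*H = (3 + 3*(H*M))*H = (3 + 3*H*M)*H = H*(3 + 3*H*M))
j(R, E) = -205*R
j(K(-4, L), -21) - 6368 = -615*(-9)*(1 - 9*(-4)) - 6368 = -615*(-9)*(1 + 36) - 6368 = -615*(-9)*37 - 6368 = -205*(-999) - 6368 = 204795 - 6368 = 198427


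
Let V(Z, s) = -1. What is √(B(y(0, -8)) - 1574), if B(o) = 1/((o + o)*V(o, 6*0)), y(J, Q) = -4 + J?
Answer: 3*I*√2798/4 ≈ 39.672*I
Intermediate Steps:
B(o) = -1/(2*o) (B(o) = 1/((o + o)*(-1)) = -1/(2*o))
√(B(y(0, -8)) - 1574) = √(-1/(2*(-4 + 0)) - 1574) = √(-½/(-4) - 1574) = √(-½*(-¼) - 1574) = √(⅛ - 1574) = √(-12591/8) = 3*I*√2798/4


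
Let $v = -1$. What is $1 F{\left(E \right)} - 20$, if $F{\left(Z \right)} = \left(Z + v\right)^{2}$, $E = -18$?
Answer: $341$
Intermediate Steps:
$F{\left(Z \right)} = \left(-1 + Z\right)^{2}$ ($F{\left(Z \right)} = \left(Z - 1\right)^{2} = \left(-1 + Z\right)^{2}$)
$1 F{\left(E \right)} - 20 = 1 \left(-1 - 18\right)^{2} - 20 = 1 \left(-19\right)^{2} - 20 = 1 \cdot 361 - 20 = 361 - 20 = 341$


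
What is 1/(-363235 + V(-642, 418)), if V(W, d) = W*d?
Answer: -1/631591 ≈ -1.5833e-6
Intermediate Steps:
1/(-363235 + V(-642, 418)) = 1/(-363235 - 642*418) = 1/(-363235 - 268356) = 1/(-631591) = -1/631591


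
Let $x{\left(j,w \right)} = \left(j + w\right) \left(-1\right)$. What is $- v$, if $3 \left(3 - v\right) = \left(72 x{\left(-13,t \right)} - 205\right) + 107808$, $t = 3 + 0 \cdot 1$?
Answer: $\frac{108314}{3} \approx 36105.0$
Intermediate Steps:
$t = 3$ ($t = 3 + 0 = 3$)
$x{\left(j,w \right)} = - j - w$
$v = - \frac{108314}{3}$ ($v = 3 - \frac{\left(72 \left(\left(-1\right) \left(-13\right) - 3\right) - 205\right) + 107808}{3} = 3 - \frac{\left(72 \left(13 - 3\right) - 205\right) + 107808}{3} = 3 - \frac{\left(72 \cdot 10 - 205\right) + 107808}{3} = 3 - \frac{\left(720 - 205\right) + 107808}{3} = 3 - \frac{515 + 107808}{3} = 3 - \frac{108323}{3} = - \frac{108314}{3} \approx -36105.0$)
$- v = \left(-1\right) \left(- \frac{108314}{3}\right) = \frac{108314}{3}$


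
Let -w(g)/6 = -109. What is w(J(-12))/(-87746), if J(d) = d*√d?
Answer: -327/43873 ≈ -0.0074533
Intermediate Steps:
J(d) = d^(3/2)
w(g) = 654 (w(g) = -6*(-109) = 654)
w(J(-12))/(-87746) = 654/(-87746) = 654*(-1/87746) = -327/43873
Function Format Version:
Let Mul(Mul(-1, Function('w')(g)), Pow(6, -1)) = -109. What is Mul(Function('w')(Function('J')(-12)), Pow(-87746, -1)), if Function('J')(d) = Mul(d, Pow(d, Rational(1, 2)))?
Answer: Rational(-327, 43873) ≈ -0.0074533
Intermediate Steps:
Function('J')(d) = Pow(d, Rational(3, 2))
Function('w')(g) = 654 (Function('w')(g) = Mul(-6, -109) = 654)
Mul(Function('w')(Function('J')(-12)), Pow(-87746, -1)) = Mul(654, Pow(-87746, -1)) = Mul(654, Rational(-1, 87746)) = Rational(-327, 43873)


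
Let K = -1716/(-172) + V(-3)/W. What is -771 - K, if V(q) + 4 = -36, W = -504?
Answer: -2115881/2709 ≈ -781.06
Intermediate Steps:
V(q) = -40 (V(q) = -4 - 36 = -40)
K = 27242/2709 (K = -1716/(-172) - 40/(-504) = -1716*(-1/172) - 40*(-1/504) = 429/43 + 5/63 = 27242/2709 ≈ 10.056)
-771 - K = -771 - 1*27242/2709 = -771 - 27242/2709 = -2115881/2709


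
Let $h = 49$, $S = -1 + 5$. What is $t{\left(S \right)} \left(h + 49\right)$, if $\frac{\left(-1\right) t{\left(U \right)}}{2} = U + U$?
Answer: $-1568$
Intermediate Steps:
$S = 4$
$t{\left(U \right)} = - 4 U$ ($t{\left(U \right)} = - 2 \left(U + U\right) = - 2 \cdot 2 U = - 4 U$)
$t{\left(S \right)} \left(h + 49\right) = \left(-4\right) 4 \left(49 + 49\right) = \left(-16\right) 98 = -1568$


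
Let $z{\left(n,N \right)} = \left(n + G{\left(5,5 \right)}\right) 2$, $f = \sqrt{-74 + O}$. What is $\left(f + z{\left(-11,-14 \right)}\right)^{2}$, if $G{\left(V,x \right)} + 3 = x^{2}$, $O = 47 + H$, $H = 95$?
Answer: $552 + 88 \sqrt{17} \approx 914.83$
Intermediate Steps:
$O = 142$ ($O = 47 + 95 = 142$)
$G{\left(V,x \right)} = -3 + x^{2}$
$f = 2 \sqrt{17}$ ($f = \sqrt{-74 + 142} = \sqrt{68} = 2 \sqrt{17} \approx 8.2462$)
$z{\left(n,N \right)} = 44 + 2 n$ ($z{\left(n,N \right)} = \left(n - \left(3 - 5^{2}\right)\right) 2 = \left(n + \left(-3 + 25\right)\right) 2 = \left(n + 22\right) 2 = \left(22 + n\right) 2 = 44 + 2 n$)
$\left(f + z{\left(-11,-14 \right)}\right)^{2} = \left(2 \sqrt{17} + \left(44 + 2 \left(-11\right)\right)\right)^{2} = \left(2 \sqrt{17} + \left(44 - 22\right)\right)^{2} = \left(2 \sqrt{17} + 22\right)^{2} = \left(22 + 2 \sqrt{17}\right)^{2}$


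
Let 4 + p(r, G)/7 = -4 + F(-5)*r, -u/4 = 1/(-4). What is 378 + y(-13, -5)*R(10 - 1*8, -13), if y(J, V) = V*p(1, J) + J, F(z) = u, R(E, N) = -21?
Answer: -4494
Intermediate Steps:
u = 1 (u = -4/(-4) = -4*(-¼) = 1)
F(z) = 1
p(r, G) = -56 + 7*r (p(r, G) = -28 + 7*(-4 + 1*r) = -28 + 7*(-4 + r) = -28 + (-28 + 7*r) = -56 + 7*r)
y(J, V) = J - 49*V (y(J, V) = V*(-56 + 7*1) + J = V*(-56 + 7) + J = V*(-49) + J = -49*V + J = J - 49*V)
378 + y(-13, -5)*R(10 - 1*8, -13) = 378 + (-13 - 49*(-5))*(-21) = 378 + (-13 + 245)*(-21) = 378 + 232*(-21) = 378 - 4872 = -4494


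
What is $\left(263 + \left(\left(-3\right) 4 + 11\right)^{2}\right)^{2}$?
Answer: $69696$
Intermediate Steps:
$\left(263 + \left(\left(-3\right) 4 + 11\right)^{2}\right)^{2} = \left(263 + \left(-12 + 11\right)^{2}\right)^{2} = \left(263 + \left(-1\right)^{2}\right)^{2} = \left(263 + 1\right)^{2} = 264^{2} = 69696$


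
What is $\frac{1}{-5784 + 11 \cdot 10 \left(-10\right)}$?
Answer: $- \frac{1}{6884} \approx -0.00014526$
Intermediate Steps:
$\frac{1}{-5784 + 11 \cdot 10 \left(-10\right)} = \frac{1}{-5784 + 110 \left(-10\right)} = \frac{1}{-5784 - 1100} = \frac{1}{-6884} = - \frac{1}{6884}$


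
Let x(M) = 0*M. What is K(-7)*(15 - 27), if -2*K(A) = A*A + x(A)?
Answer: 294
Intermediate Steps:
x(M) = 0
K(A) = -A²/2 (K(A) = -(A*A + 0)/2 = -(A² + 0)/2 = -A²/2)
K(-7)*(15 - 27) = (-½*(-7)²)*(15 - 27) = -½*49*(-12) = -49/2*(-12) = 294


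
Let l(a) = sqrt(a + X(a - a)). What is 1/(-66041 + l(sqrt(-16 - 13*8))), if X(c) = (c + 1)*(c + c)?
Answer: -1/(66041 - 2**(3/4)*15**(1/4)*sqrt(I)) ≈ -1.5143e-5 - 5.3664e-10*I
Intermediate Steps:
X(c) = 2*c*(1 + c) (X(c) = (1 + c)*(2*c) = 2*c*(1 + c))
l(a) = sqrt(a) (l(a) = sqrt(a + 2*(a - a)*(1 + (a - a))) = sqrt(a + 2*0*(1 + 0)) = sqrt(a + 2*0*1) = sqrt(a + 0) = sqrt(a))
1/(-66041 + l(sqrt(-16 - 13*8))) = 1/(-66041 + sqrt(sqrt(-16 - 13*8))) = 1/(-66041 + sqrt(sqrt(-16 - 104))) = 1/(-66041 + sqrt(sqrt(-120))) = 1/(-66041 + sqrt(2*I*sqrt(30))) = 1/(-66041 + 2**(3/4)*15**(1/4)*sqrt(I))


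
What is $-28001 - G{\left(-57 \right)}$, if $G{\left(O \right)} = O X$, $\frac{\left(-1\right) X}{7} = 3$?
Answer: $-29198$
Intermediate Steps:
$X = -21$ ($X = \left(-7\right) 3 = -21$)
$G{\left(O \right)} = - 21 O$ ($G{\left(O \right)} = O \left(-21\right) = - 21 O$)
$-28001 - G{\left(-57 \right)} = -28001 - \left(-21\right) \left(-57\right) = -28001 - 1197 = -29198$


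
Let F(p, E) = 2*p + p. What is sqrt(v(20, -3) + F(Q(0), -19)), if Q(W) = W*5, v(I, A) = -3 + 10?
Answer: sqrt(7) ≈ 2.6458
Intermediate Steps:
v(I, A) = 7
Q(W) = 5*W
F(p, E) = 3*p
sqrt(v(20, -3) + F(Q(0), -19)) = sqrt(7 + 3*(5*0)) = sqrt(7 + 3*0) = sqrt(7 + 0) = sqrt(7)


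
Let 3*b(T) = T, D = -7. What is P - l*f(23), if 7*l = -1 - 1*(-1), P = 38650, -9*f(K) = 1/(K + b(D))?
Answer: 38650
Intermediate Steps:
b(T) = T/3
f(K) = -1/(9*(-7/3 + K)) (f(K) = -1/(9*(K + (⅓)*(-7))) = -1/(9*(K - 7/3)) = -1/(9*(-7/3 + K)))
l = 0 (l = (-1 - 1*(-1))/7 = (-1 + 1)/7 = (⅐)*0 = 0)
P - l*f(23) = 38650 - 0*(-1/(-21 + 9*23)) = 38650 - 0*(-1/(-21 + 207)) = 38650 - 0*(-1/186) = 38650 - 0*(-1*1/186) = 38650 - 0*(-1)/186 = 38650 - 1*0 = 38650 + 0 = 38650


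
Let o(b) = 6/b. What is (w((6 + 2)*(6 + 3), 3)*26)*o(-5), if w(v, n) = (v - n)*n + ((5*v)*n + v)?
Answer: -212004/5 ≈ -42401.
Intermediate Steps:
w(v, n) = v + n*(v - n) + 5*n*v (w(v, n) = n*(v - n) + (5*n*v + v) = n*(v - n) + (v + 5*n*v) = v + n*(v - n) + 5*n*v)
(w((6 + 2)*(6 + 3), 3)*26)*o(-5) = (((6 + 2)*(6 + 3) - 1*3**2 + 6*3*((6 + 2)*(6 + 3)))*26)*(6/(-5)) = ((8*9 - 1*9 + 6*3*(8*9))*26)*(6*(-1/5)) = ((72 - 9 + 6*3*72)*26)*(-6/5) = ((72 - 9 + 1296)*26)*(-6/5) = (1359*26)*(-6/5) = 35334*(-6/5) = -212004/5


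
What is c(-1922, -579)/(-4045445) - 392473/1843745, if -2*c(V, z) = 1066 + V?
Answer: -317703411669/1491753798305 ≈ -0.21297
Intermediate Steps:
c(V, z) = -533 - V/2 (c(V, z) = -(1066 + V)/2 = -533 - V/2)
c(-1922, -579)/(-4045445) - 392473/1843745 = (-533 - 1/2*(-1922))/(-4045445) - 392473/1843745 = (-533 + 961)*(-1/4045445) - 392473*1/1843745 = 428*(-1/4045445) - 392473/1843745 = -428/4045445 - 392473/1843745 = -317703411669/1491753798305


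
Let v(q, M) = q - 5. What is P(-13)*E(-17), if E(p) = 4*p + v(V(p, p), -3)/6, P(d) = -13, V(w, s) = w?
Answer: 2795/3 ≈ 931.67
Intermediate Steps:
v(q, M) = -5 + q
E(p) = -⅚ + 25*p/6 (E(p) = 4*p + (-5 + p)/6 = 4*p + (-5 + p)*(⅙) = 4*p + (-⅚ + p/6) = -⅚ + 25*p/6)
P(-13)*E(-17) = -13*(-⅚ + (25/6)*(-17)) = -13*(-⅚ - 425/6) = -13*(-215/3) = 2795/3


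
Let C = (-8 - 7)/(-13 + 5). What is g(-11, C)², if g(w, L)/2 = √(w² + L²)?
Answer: 7969/16 ≈ 498.06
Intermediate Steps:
C = 15/8 (C = -15/(-8) = -15*(-⅛) = 15/8 ≈ 1.8750)
g(w, L) = 2*√(L² + w²) (g(w, L) = 2*√(w² + L²) = 2*√(L² + w²))
g(-11, C)² = (2*√((15/8)² + (-11)²))² = (2*√(225/64 + 121))² = (2*√(7969/64))² = (2*(√7969/8))² = (√7969/4)² = 7969/16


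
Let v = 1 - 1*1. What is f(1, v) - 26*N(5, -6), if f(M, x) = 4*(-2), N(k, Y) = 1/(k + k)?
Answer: -53/5 ≈ -10.600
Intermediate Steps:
v = 0 (v = 1 - 1 = 0)
N(k, Y) = 1/(2*k)
f(M, x) = -8
f(1, v) - 26*N(5, -6) = -8 - 13/5 = -53/5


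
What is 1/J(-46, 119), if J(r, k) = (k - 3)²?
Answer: 1/13456 ≈ 7.4316e-5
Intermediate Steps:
J(r, k) = (-3 + k)²
1/J(-46, 119) = 1/((-3 + 119)²) = 1/(116²) = 1/13456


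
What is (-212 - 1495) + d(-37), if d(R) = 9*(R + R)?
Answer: -2373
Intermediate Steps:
d(R) = 18*R (d(R) = 9*(2*R) = 18*R)
(-212 - 1495) + d(-37) = (-212 - 1495) + 18*(-37) = -1707 - 666 = -2373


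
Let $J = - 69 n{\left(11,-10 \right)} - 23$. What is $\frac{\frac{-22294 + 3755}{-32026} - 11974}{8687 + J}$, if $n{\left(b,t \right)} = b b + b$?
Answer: $\frac{10363805}{384312} \approx 26.967$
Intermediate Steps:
$n{\left(b,t \right)} = b + b^{2}$ ($n{\left(b,t \right)} = b^{2} + b = b + b^{2}$)
$J = -9131$ ($J = - 69 \cdot 11 \left(1 + 11\right) - 23 = - 69 \cdot 11 \cdot 12 - 23 = \left(-69\right) 132 - 23 = -9108 - 23 = -9131$)
$\frac{\frac{-22294 + 3755}{-32026} - 11974}{8687 + J} = \frac{\frac{-22294 + 3755}{-32026} - 11974}{8687 - 9131} = \frac{\left(-18539\right) \left(- \frac{1}{32026}\right) - 11974}{-444} = \left(\frac{18539}{32026} - 11974\right) \left(- \frac{1}{444}\right) = \left(- \frac{383460785}{32026}\right) \left(- \frac{1}{444}\right) = \frac{10363805}{384312}$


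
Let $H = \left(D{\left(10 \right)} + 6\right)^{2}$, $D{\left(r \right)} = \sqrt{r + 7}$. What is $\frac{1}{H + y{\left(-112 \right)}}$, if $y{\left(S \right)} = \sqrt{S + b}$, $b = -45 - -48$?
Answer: $\frac{1}{\left(6 + \sqrt{17}\right)^{2} + i \sqrt{109}} \approx 0.009658 - 0.00098395 i$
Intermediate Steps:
$b = 3$ ($b = -45 + 48 = 3$)
$y{\left(S \right)} = \sqrt{3 + S}$ ($y{\left(S \right)} = \sqrt{S + 3} = \sqrt{3 + S}$)
$D{\left(r \right)} = \sqrt{7 + r}$
$H = \left(6 + \sqrt{17}\right)^{2}$ ($H = \left(\sqrt{7 + 10} + 6\right)^{2} = \left(\sqrt{17} + 6\right)^{2} = \left(6 + \sqrt{17}\right)^{2} \approx 102.48$)
$\frac{1}{H + y{\left(-112 \right)}} = \frac{1}{\left(6 + \sqrt{17}\right)^{2} + \sqrt{3 - 112}} = \frac{1}{\left(6 + \sqrt{17}\right)^{2} + \sqrt{-109}} = \frac{1}{\left(6 + \sqrt{17}\right)^{2} + i \sqrt{109}}$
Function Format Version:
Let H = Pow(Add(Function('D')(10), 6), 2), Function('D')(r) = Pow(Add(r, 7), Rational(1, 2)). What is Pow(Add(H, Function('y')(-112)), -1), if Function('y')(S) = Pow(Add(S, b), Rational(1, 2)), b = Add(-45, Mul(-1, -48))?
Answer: Pow(Add(Pow(Add(6, Pow(17, Rational(1, 2))), 2), Mul(I, Pow(109, Rational(1, 2)))), -1) ≈ Add(0.0096580, Mul(-0.00098395, I))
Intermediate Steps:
b = 3 (b = Add(-45, 48) = 3)
Function('y')(S) = Pow(Add(3, S), Rational(1, 2)) (Function('y')(S) = Pow(Add(S, 3), Rational(1, 2)) = Pow(Add(3, S), Rational(1, 2)))
Function('D')(r) = Pow(Add(7, r), Rational(1, 2))
H = Pow(Add(6, Pow(17, Rational(1, 2))), 2) (H = Pow(Add(Pow(Add(7, 10), Rational(1, 2)), 6), 2) = Pow(Add(Pow(17, Rational(1, 2)), 6), 2) = Pow(Add(6, Pow(17, Rational(1, 2))), 2) ≈ 102.48)
Pow(Add(H, Function('y')(-112)), -1) = Pow(Add(Pow(Add(6, Pow(17, Rational(1, 2))), 2), Pow(Add(3, -112), Rational(1, 2))), -1) = Pow(Add(Pow(Add(6, Pow(17, Rational(1, 2))), 2), Pow(-109, Rational(1, 2))), -1) = Pow(Add(Pow(Add(6, Pow(17, Rational(1, 2))), 2), Mul(I, Pow(109, Rational(1, 2)))), -1)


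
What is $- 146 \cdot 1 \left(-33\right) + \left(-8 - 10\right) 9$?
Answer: $4656$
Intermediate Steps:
$- 146 \cdot 1 \left(-33\right) + \left(-8 - 10\right) 9 = \left(-146\right) \left(-33\right) - 162 = 4818 - 162 = 4656$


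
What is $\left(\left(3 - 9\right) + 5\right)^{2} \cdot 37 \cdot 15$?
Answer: $555$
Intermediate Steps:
$\left(\left(3 - 9\right) + 5\right)^{2} \cdot 37 \cdot 15 = \left(-6 + 5\right)^{2} \cdot 37 \cdot 15 = \left(-1\right)^{2} \cdot 37 \cdot 15 = 1 \cdot 37 \cdot 15 = 37 \cdot 15 = 555$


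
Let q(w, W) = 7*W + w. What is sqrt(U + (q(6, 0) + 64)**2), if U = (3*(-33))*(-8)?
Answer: 2*sqrt(1423) ≈ 75.445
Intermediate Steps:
q(w, W) = w + 7*W
U = 792 (U = -99*(-8) = 792)
sqrt(U + (q(6, 0) + 64)**2) = sqrt(792 + ((6 + 7*0) + 64)**2) = sqrt(792 + ((6 + 0) + 64)**2) = sqrt(792 + (6 + 64)**2) = sqrt(792 + 70**2) = sqrt(792 + 4900) = sqrt(5692) = 2*sqrt(1423)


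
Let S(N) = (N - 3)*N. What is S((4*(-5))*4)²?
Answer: 44089600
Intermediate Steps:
S(N) = N*(-3 + N) (S(N) = (-3 + N)*N = N*(-3 + N))
S((4*(-5))*4)² = (((4*(-5))*4)*(-3 + (4*(-5))*4))² = ((-20*4)*(-3 - 20*4))² = (-80*(-3 - 80))² = (-80*(-83))² = 6640² = 44089600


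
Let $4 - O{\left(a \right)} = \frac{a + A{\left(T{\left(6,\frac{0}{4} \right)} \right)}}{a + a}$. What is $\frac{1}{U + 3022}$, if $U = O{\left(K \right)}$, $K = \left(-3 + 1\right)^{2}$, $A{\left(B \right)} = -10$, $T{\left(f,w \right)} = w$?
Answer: $\frac{4}{12107} \approx 0.00033039$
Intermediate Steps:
$K = 4$ ($K = \left(-2\right)^{2} = 4$)
$O{\left(a \right)} = 4 - \frac{-10 + a}{2 a}$ ($O{\left(a \right)} = 4 - \frac{a - 10}{a + a} = 4 - \frac{-10 + a}{2 a}$)
$U = \frac{19}{4}$ ($U = \frac{7}{2} + \frac{5}{4} = \frac{19}{4} \approx 4.75$)
$\frac{1}{U + 3022} = \frac{1}{\frac{19}{4} + 3022} = \frac{1}{\frac{12107}{4}} = \frac{4}{12107}$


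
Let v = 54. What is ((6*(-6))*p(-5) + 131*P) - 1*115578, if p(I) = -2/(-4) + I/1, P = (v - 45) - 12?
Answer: -115809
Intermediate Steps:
P = -3 (P = (54 - 45) - 12 = 9 - 12 = -3)
p(I) = ½ + I (p(I) = -2*(-¼) + I*1 = ½ + I)
((6*(-6))*p(-5) + 131*P) - 1*115578 = ((6*(-6))*(½ - 5) + 131*(-3)) - 1*115578 = (-36*(-9/2) - 393) - 115578 = (162 - 393) - 115578 = -231 - 115578 = -115809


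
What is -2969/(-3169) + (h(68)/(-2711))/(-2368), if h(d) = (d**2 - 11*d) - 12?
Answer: 2384022491/2542983064 ≈ 0.93749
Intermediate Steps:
h(d) = -12 + d**2 - 11*d
-2969/(-3169) + (h(68)/(-2711))/(-2368) = -2969/(-3169) + ((-12 + 68**2 - 11*68)/(-2711))/(-2368) = -2969*(-1/3169) + ((-12 + 4624 - 748)*(-1/2711))*(-1/2368) = 2969/3169 + (3864*(-1/2711))*(-1/2368) = 2969/3169 - 3864/2711*(-1/2368) = 2969/3169 + 483/802456 = 2384022491/2542983064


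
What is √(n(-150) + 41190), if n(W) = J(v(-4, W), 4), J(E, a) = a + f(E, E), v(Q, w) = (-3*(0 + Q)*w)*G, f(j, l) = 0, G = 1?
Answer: √41194 ≈ 202.96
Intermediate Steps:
v(Q, w) = -3*Q*w (v(Q, w) = -3*(0 + Q)*w*1 = -3*Q*w*1 = -3*Q*w)
J(E, a) = a (J(E, a) = a + 0 = a)
n(W) = 4
√(n(-150) + 41190) = √(4 + 41190) = √41194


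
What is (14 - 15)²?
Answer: 1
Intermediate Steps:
(14 - 15)² = (-1)² = 1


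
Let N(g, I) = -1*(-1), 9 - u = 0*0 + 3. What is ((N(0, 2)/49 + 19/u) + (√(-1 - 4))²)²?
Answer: 284089/86436 ≈ 3.2867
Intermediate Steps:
u = 6 (u = 9 - (0*0 + 3) = 9 - (0 + 3) = 9 - 1*3 = 9 - 3 = 6)
N(g, I) = 1
((N(0, 2)/49 + 19/u) + (√(-1 - 4))²)² = ((1/49 + 19/6) + (√(-1 - 4))²)² = ((1*(1/49) + 19*(⅙)) + (√(-5))²)² = ((1/49 + 19/6) + (I*√5)²)² = (937/294 - 5)² = (-533/294)² = 284089/86436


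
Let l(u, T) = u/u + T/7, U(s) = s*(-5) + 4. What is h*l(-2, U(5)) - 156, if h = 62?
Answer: -280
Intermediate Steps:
U(s) = 4 - 5*s (U(s) = -5*s + 4 = 4 - 5*s)
l(u, T) = 1 + T/7 (l(u, T) = 1 + T*(⅐) = 1 + T/7)
h*l(-2, U(5)) - 156 = 62*(1 + (4 - 5*5)/7) - 156 = 62*(1 + (4 - 25)/7) - 156 = 62*(1 + (⅐)*(-21)) - 156 = 62*(1 - 3) - 156 = 62*(-2) - 156 = -124 - 156 = -280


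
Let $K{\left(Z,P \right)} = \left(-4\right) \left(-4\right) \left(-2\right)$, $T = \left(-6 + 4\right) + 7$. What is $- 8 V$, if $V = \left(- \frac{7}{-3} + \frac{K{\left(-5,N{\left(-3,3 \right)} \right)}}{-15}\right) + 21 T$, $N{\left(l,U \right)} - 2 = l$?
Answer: $- \frac{13136}{15} \approx -875.73$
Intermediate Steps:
$T = 5$ ($T = -2 + 7 = 5$)
$N{\left(l,U \right)} = 2 + l$
$K{\left(Z,P \right)} = -32$ ($K{\left(Z,P \right)} = 16 \left(-2\right) = -32$)
$V = \frac{1642}{15}$ ($V = \left(- \frac{7}{-3} - \frac{32}{-15}\right) + 21 \cdot 5 = \left(\left(-7\right) \left(- \frac{1}{3}\right) - - \frac{32}{15}\right) + 105 = \left(\frac{7}{3} + \frac{32}{15}\right) + 105 = \frac{67}{15} + 105 = \frac{1642}{15} \approx 109.47$)
$- 8 V = \left(-8\right) \frac{1642}{15} = - \frac{13136}{15}$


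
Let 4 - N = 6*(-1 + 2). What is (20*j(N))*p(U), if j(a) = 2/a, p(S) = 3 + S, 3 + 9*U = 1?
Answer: -500/9 ≈ -55.556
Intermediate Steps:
U = -2/9 (U = -1/3 + (1/9)*1 = -1/3 + 1/9 = -2/9 ≈ -0.22222)
N = -2 (N = 4 - 6*(-1 + 2) = 4 - 6 = -2)
(20*j(N))*p(U) = (20*(2/(-2)))*(3 - 2/9) = (20*(2*(-1/2)))*(25/9) = (20*(-1))*(25/9) = -20*25/9 = -500/9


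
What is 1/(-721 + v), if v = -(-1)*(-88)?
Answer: -1/809 ≈ -0.0012361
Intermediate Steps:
v = -88 (v = -1*88 = -88)
1/(-721 + v) = 1/(-721 - 88) = 1/(-809) = -1/809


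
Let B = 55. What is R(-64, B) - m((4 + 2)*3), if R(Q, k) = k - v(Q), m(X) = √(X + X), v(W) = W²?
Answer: -4047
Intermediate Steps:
m(X) = √2*√X (m(X) = √(2*X) = √2*√X)
R(Q, k) = k - Q²
R(-64, B) - m((4 + 2)*3) = (55 - 1*(-64)²) - √2*√((4 + 2)*3) = (55 - 1*4096) - √2*√(6*3) = (55 - 4096) - √2*√18 = -4041 - √2*3*√2 = -4041 - 1*6 = -4041 - 6 = -4047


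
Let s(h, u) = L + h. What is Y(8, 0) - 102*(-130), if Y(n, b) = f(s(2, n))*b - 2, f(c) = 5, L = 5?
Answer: 13258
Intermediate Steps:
s(h, u) = 5 + h
Y(n, b) = -2 + 5*b (Y(n, b) = 5*b - 2 = -2 + 5*b)
Y(8, 0) - 102*(-130) = (-2 + 5*0) - 102*(-130) = (-2 + 0) + 13260 = -2 + 13260 = 13258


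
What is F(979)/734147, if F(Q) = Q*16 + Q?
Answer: 16643/734147 ≈ 0.022670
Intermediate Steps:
F(Q) = 17*Q (F(Q) = 16*Q + Q = 17*Q)
F(979)/734147 = (17*979)/734147 = 16643*(1/734147) = 16643/734147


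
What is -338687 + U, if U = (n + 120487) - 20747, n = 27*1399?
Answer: -201174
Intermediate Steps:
n = 37773
U = 137513 (U = (37773 + 120487) - 20747 = 158260 - 20747 = 137513)
-338687 + U = -338687 + 137513 = -201174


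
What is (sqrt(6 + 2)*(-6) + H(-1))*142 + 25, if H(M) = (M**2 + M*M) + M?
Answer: 167 - 1704*sqrt(2) ≈ -2242.8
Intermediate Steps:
H(M) = M + 2*M**2 (H(M) = (M**2 + M**2) + M = 2*M**2 + M = M + 2*M**2)
(sqrt(6 + 2)*(-6) + H(-1))*142 + 25 = (sqrt(6 + 2)*(-6) - (1 + 2*(-1)))*142 + 25 = (sqrt(8)*(-6) - (1 - 2))*142 + 25 = ((2*sqrt(2))*(-6) - 1*(-1))*142 + 25 = (-12*sqrt(2) + 1)*142 + 25 = (1 - 12*sqrt(2))*142 + 25 = (142 - 1704*sqrt(2)) + 25 = 167 - 1704*sqrt(2)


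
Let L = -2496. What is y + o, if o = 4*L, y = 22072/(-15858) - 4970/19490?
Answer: -154314401941/15453621 ≈ -9985.6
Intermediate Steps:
y = -25449877/15453621 (y = 22072*(-1/15858) - 4970*1/19490 = -11036/7929 - 497/1949 = -25449877/15453621 ≈ -1.6469)
o = -9984 (o = 4*(-2496) = -9984)
y + o = -25449877/15453621 - 9984 = -154314401941/15453621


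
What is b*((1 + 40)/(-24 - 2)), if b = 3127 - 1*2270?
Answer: -35137/26 ≈ -1351.4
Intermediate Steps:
b = 857 (b = 3127 - 2270 = 857)
b*((1 + 40)/(-24 - 2)) = 857*((1 + 40)/(-24 - 2)) = 857*(41/(-26)) = 857*(41*(-1/26)) = 857*(-41/26) = -35137/26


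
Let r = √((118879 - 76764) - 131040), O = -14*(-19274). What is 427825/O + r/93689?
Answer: 427825/269836 + 5*I*√3557/93689 ≈ 1.5855 + 0.0031829*I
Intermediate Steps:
O = 269836
r = 5*I*√3557 (r = √(42115 - 131040) = √(-88925) = 5*I*√3557 ≈ 298.2*I)
427825/O + r/93689 = 427825/269836 + (5*I*√3557)/93689 = 427825*(1/269836) + (5*I*√3557)*(1/93689) = 427825/269836 + 5*I*√3557/93689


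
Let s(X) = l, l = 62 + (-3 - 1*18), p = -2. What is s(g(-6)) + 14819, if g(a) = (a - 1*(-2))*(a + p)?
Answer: 14860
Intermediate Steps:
g(a) = (-2 + a)*(2 + a) (g(a) = (a - 1*(-2))*(a - 2) = (a + 2)*(-2 + a) = (2 + a)*(-2 + a) = (-2 + a)*(2 + a))
l = 41 (l = 62 + (-3 - 18) = 62 - 21 = 41)
s(X) = 41
s(g(-6)) + 14819 = 41 + 14819 = 14860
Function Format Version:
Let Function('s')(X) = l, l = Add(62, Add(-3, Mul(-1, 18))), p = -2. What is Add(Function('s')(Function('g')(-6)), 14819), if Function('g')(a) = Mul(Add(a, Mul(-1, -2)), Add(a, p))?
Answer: 14860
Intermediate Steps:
Function('g')(a) = Mul(Add(-2, a), Add(2, a)) (Function('g')(a) = Mul(Add(a, Mul(-1, -2)), Add(a, -2)) = Mul(Add(a, 2), Add(-2, a)) = Mul(Add(2, a), Add(-2, a)) = Mul(Add(-2, a), Add(2, a)))
l = 41 (l = Add(62, Add(-3, -18)) = Add(62, -21) = 41)
Function('s')(X) = 41
Add(Function('s')(Function('g')(-6)), 14819) = Add(41, 14819) = 14860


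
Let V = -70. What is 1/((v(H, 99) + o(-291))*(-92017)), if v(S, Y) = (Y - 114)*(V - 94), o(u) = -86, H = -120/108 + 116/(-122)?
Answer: -1/218448358 ≈ -4.5777e-9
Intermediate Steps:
H = -1132/549 (H = -120*1/108 + 116*(-1/122) = -10/9 - 58/61 = -1132/549 ≈ -2.0619)
v(S, Y) = 18696 - 164*Y (v(S, Y) = (Y - 114)*(-70 - 94) = (-114 + Y)*(-164) = 18696 - 164*Y)
1/((v(H, 99) + o(-291))*(-92017)) = 1/(((18696 - 164*99) - 86)*(-92017)) = -1/92017/((18696 - 16236) - 86) = -1/92017/(2460 - 86) = -1/92017/2374 = (1/2374)*(-1/92017) = -1/218448358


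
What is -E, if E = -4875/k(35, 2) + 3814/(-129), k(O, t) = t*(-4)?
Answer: -598363/1032 ≈ -579.81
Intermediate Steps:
k(O, t) = -4*t
E = 598363/1032 (E = -4875/((-4*2)) + 3814/(-129) = -4875/(-8) + 3814*(-1/129) = -4875*(-⅛) - 3814/129 = 4875/8 - 3814/129 = 598363/1032 ≈ 579.81)
-E = -1*598363/1032 = -598363/1032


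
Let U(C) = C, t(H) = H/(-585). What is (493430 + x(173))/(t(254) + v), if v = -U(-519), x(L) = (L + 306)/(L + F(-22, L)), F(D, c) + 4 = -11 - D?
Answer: 1154632427/1213444 ≈ 951.53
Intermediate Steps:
t(H) = -H/585 (t(H) = H*(-1/585) = -H/585)
F(D, c) = -15 - D (F(D, c) = -4 + (-11 - D) = -15 - D)
x(L) = (306 + L)/(7 + L) (x(L) = (L + 306)/(L + (-15 - 1*(-22))) = (306 + L)/(L + (-15 + 22)) = (306 + L)/(L + 7) = (306 + L)/(7 + L))
v = 519 (v = -1*(-519) = 519)
(493430 + x(173))/(t(254) + v) = (493430 + (306 + 173)/(7 + 173))/(-1/585*254 + 519) = (493430 + 479/180)/(-254/585 + 519) = (493430 + (1/180)*479)/(303361/585) = (493430 + 479/180)*(585/303361) = (88817879/180)*(585/303361) = 1154632427/1213444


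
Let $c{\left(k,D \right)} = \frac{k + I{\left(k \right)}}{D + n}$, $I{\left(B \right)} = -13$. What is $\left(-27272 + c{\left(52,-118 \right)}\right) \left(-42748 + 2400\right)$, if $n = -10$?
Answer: $\frac{35212254385}{32} \approx 1.1004 \cdot 10^{9}$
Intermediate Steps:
$c{\left(k,D \right)} = \frac{-13 + k}{-10 + D}$ ($c{\left(k,D \right)} = \frac{k - 13}{D - 10} = \frac{-13 + k}{-10 + D}$)
$\left(-27272 + c{\left(52,-118 \right)}\right) \left(-42748 + 2400\right) = \left(-27272 + \frac{-13 + 52}{-10 - 118}\right) \left(-42748 + 2400\right) = \left(-27272 + \frac{1}{-128} \cdot 39\right) \left(-40348\right) = \left(-27272 - \frac{39}{128}\right) \left(-40348\right) = \left(- \frac{3490855}{128}\right) \left(-40348\right) = \frac{35212254385}{32}$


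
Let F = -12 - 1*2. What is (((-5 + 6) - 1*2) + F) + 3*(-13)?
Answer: -54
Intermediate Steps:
F = -14 (F = -12 - 2 = -14)
(((-5 + 6) - 1*2) + F) + 3*(-13) = (((-5 + 6) - 1*2) - 14) + 3*(-13) = ((1 - 2) - 14) - 39 = (-1 - 14) - 39 = -15 - 39 = -54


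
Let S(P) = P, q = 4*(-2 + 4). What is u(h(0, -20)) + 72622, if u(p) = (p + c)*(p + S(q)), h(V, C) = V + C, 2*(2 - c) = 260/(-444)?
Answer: 2694876/37 ≈ 72835.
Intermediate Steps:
q = 8 (q = 4*2 = 8)
c = 509/222 (c = 2 - 130/(-444) = 2 - 130*(-1)/444 = 2 - ½*(-65/111) = 2 + 65/222 = 509/222 ≈ 2.2928)
h(V, C) = C + V
u(p) = (8 + p)*(509/222 + p) (u(p) = (p + 509/222)*(p + 8) = (509/222 + p)*(8 + p) = (8 + p)*(509/222 + p))
u(h(0, -20)) + 72622 = (2036/111 + (-20 + 0)² + 2285*(-20 + 0)/222) + 72622 = (2036/111 + (-20)² + (2285/222)*(-20)) + 72622 = (2036/111 + 400 - 22850/111) + 72622 = 7862/37 + 72622 = 2694876/37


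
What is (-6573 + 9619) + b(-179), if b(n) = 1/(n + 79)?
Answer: 304599/100 ≈ 3046.0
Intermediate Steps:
b(n) = 1/(79 + n)
(-6573 + 9619) + b(-179) = (-6573 + 9619) + 1/(79 - 179) = 3046 + 1/(-100) = 3046 - 1/100 = 304599/100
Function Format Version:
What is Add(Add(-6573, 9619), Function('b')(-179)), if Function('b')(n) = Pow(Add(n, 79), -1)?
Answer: Rational(304599, 100) ≈ 3046.0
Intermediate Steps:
Function('b')(n) = Pow(Add(79, n), -1)
Add(Add(-6573, 9619), Function('b')(-179)) = Add(Add(-6573, 9619), Pow(Add(79, -179), -1)) = Add(3046, Pow(-100, -1)) = Add(3046, Rational(-1, 100)) = Rational(304599, 100)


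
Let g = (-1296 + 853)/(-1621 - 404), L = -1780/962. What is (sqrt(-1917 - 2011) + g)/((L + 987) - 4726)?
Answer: -213083/3643681725 - 962*I*sqrt(982)/1799349 ≈ -5.848e-5 - 0.016754*I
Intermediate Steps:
L = -890/481 (L = -1780*1/962 = -890/481 ≈ -1.8503)
g = 443/2025 (g = -443/(-2025) = -443*(-1/2025) = 443/2025 ≈ 0.21877)
(sqrt(-1917 - 2011) + g)/((L + 987) - 4726) = (sqrt(-1917 - 2011) + 443/2025)/((-890/481 + 987) - 4726) = (sqrt(-3928) + 443/2025)/(473857/481 - 4726) = (2*I*sqrt(982) + 443/2025)/(-1799349/481) = (443/2025 + 2*I*sqrt(982))*(-481/1799349) = -213083/3643681725 - 962*I*sqrt(982)/1799349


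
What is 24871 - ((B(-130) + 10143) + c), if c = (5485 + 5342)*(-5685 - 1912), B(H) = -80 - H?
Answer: 82267397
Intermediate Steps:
c = -82252719 (c = 10827*(-7597) = -82252719)
24871 - ((B(-130) + 10143) + c) = 24871 - (((-80 - 1*(-130)) + 10143) - 82252719) = 24871 - (((-80 + 130) + 10143) - 82252719) = 24871 - ((50 + 10143) - 82252719) = 24871 - (10193 - 82252719) = 24871 - 1*(-82242526) = 24871 + 82242526 = 82267397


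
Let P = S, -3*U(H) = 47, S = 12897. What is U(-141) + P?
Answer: 38644/3 ≈ 12881.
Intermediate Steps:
U(H) = -47/3 (U(H) = -⅓*47 = -47/3)
P = 12897
U(-141) + P = -47/3 + 12897 = 38644/3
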